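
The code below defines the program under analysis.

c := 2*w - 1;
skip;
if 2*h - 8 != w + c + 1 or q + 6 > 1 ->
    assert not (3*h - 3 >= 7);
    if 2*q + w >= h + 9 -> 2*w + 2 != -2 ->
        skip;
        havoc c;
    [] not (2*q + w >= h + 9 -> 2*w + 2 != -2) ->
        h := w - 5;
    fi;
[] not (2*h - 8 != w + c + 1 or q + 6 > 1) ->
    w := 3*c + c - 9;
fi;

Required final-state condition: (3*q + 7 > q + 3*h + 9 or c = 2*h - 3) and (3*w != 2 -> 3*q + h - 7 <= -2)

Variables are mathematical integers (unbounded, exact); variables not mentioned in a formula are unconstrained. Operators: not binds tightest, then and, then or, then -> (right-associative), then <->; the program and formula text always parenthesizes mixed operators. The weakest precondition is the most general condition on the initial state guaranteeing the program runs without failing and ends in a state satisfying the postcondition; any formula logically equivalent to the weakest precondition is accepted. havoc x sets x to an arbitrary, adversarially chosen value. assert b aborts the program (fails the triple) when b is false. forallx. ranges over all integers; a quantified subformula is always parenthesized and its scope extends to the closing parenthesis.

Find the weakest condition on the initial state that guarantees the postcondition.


Working backward. After the program, the postcondition (3*q + 7 > q + 3*h + 9 or c = 2*h - 3) and (3*w != 2 -> 3*q + h - 7 <= -2) must hold; in canonical form it is (2*q > 3*h + 2 or c = 2*h - 3) and (3*w != 2 -> h + 3*q <= 5).
Then branch requires (not (3*h >= 10)) and ((2*q + w >= h + 9 -> 2*w != -4) -> (forall c_1. ((2*q > 3*h + 2 or c_1 = 2*h - 3) and (3*w != 2 -> h + 3*q <= 5)))) and ((not (2*q + w >= h + 9 -> 2*w != -4)) -> ((2*q > 3*w - 13 or c = 2*w - 13) and (3*w != 2 -> 3*q + w <= 10))); else branch requires (2*q > 3*h + 2 or c = 2*h - 3) and (12*c != 29 -> h + 3*q <= 5).
Before the if: ((2*h != c + w + 9 or q > -5) -> ((not (3*h >= 10)) and ((2*q + w >= h + 9 -> 2*w != -4) -> (forall c_1. ((2*q > 3*h + 2 or c_1 = 2*h - 3) and (3*w != 2 -> h + 3*q <= 5)))) and ((not (2*q + w >= h + 9 -> 2*w != -4)) -> ((2*q > 3*w - 13 or c = 2*w - 13) and (3*w != 2 -> 3*q + w <= 10))))) and ((not (2*h != c + w + 9 or q > -5)) -> ((2*q > 3*h + 2 or c = 2*h - 3) and (12*c != 29 -> h + 3*q <= 5)))
Before skip: ((2*h != c + w + 9 or q > -5) -> ((not (3*h >= 10)) and ((2*q + w >= h + 9 -> 2*w != -4) -> (forall c_1. ((2*q > 3*h + 2 or c_1 = 2*h - 3) and (3*w != 2 -> h + 3*q <= 5)))) and ((not (2*q + w >= h + 9 -> 2*w != -4)) -> ((2*q > 3*w - 13 or c = 2*w - 13) and (3*w != 2 -> 3*q + w <= 10))))) and ((not (2*h != c + w + 9 or q > -5)) -> ((2*q > 3*h + 2 or c = 2*h - 3) and (12*c != 29 -> h + 3*q <= 5)))
Before c := 2*w - 1: ((2*h != 3*w + 8 or q > -5) -> ((not (3*h >= 10)) and ((2*q + w >= h + 9 -> 2*w != -4) -> (forall c_1. ((2*q > 3*h + 2 or c_1 = 2*h - 3) and (3*w != 2 -> h + 3*q <= 5)))) and ((not (2*q + w >= h + 9 -> 2*w != -4)) -> (2*q > 3*w - 13 and (3*w != 2 -> 3*q + w <= 10))))) and ((not (2*h != 3*w + 8 or q > -5)) -> ((2*q > 3*h + 2 or 2*w = 2*h - 2) and (24*w != 41 -> h + 3*q <= 5)))
Answer: WP = ((2*h != 3*w + 8 or q > -5) -> ((not (3*h >= 10)) and ((2*q + w >= h + 9 -> 2*w != -4) -> (forall c_1. ((2*q > 3*h + 2 or c_1 = 2*h - 3) and (3*w != 2 -> h + 3*q <= 5)))) and ((not (2*q + w >= h + 9 -> 2*w != -4)) -> (2*q > 3*w - 13 and (3*w != 2 -> 3*q + w <= 10))))) and ((not (2*h != 3*w + 8 or q > -5)) -> ((2*q > 3*h + 2 or 2*w = 2*h - 2) and (24*w != 41 -> h + 3*q <= 5)))


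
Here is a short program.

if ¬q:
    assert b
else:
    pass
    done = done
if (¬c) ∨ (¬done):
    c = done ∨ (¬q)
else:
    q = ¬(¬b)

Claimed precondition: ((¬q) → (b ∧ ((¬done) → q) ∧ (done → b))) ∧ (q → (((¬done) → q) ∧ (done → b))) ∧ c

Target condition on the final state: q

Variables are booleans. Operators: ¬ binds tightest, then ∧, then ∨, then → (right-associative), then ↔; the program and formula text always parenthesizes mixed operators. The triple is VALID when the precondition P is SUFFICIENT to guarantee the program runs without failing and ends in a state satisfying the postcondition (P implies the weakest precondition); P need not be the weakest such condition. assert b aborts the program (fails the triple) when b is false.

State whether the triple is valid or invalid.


Working backward. After the program, q must hold.
Then branch requires q; else branch requires b.
Before the if: (((¬c) ∨ (¬done)) → q) ∧ ((¬((¬c) ∨ (¬done))) → b)
Then branch requires b ∧ (((¬c) ∨ (¬done)) → q) ∧ ((¬((¬c) ∨ (¬done))) → b); else branch requires (((¬c) ∨ (¬done)) → q) ∧ ((¬((¬c) ∨ (¬done))) → b).
Before the if: ((¬q) → (b ∧ (((¬c) ∨ (¬done)) → q) ∧ ((¬((¬c) ∨ (¬done))) → b))) ∧ (q → ((((¬c) ∨ (¬done)) → q) ∧ ((¬((¬c) ∨ (¬done))) → b)))
The weakest precondition is ((¬q) → (b ∧ (((¬c) ∨ (¬done)) → q) ∧ ((¬((¬c) ∨ (¬done))) → b))) ∧ (q → ((((¬c) ∨ (¬done)) → q) ∧ ((¬((¬c) ∨ (¬done))) → b))).
Check whether ((¬q) → (b ∧ ((¬done) → q) ∧ (done → b))) ∧ (q → (((¬done) → q) ∧ (done → b))) ∧ c implies it.
Every state satisfying the precondition satisfies the weakest precondition: the implication holds.
Answer: valid


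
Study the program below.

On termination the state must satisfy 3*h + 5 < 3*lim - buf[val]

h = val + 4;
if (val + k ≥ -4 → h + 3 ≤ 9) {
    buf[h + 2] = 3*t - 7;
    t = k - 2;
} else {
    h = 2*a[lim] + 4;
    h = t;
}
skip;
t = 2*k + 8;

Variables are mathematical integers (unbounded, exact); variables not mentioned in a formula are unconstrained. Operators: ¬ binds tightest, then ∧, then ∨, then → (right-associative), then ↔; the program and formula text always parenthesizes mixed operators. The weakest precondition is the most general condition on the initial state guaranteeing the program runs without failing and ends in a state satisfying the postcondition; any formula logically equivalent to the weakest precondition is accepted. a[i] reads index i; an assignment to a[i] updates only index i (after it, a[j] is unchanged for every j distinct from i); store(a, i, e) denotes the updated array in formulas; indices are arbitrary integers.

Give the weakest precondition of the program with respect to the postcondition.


Working backward. After the program, the postcondition 3*h + 5 < 3*lim - buf[val] must hold; in canonical form it is buf[val] + 3*h < 3*lim - 5.
Before t := 2*k + 8: buf[val] + 3*h < 3*lim - 5
Before skip: buf[val] + 3*h < 3*lim - 5
Then branch requires store(buf, h + 2, 3*t - 7)[val] + 3*h < 3*lim - 5; else branch requires buf[val] + 3*t < 3*lim - 5.
Before the if: ((k + val ≥ -4 → h ≤ 6) → store(buf, h + 2, 3*t - 7)[val] + 3*h < 3*lim - 5) ∧ ((¬(k + val ≥ -4 → h ≤ 6)) → buf[val] + 3*t < 3*lim - 5)
Before h := val + 4: ((k + val ≥ -4 → val ≤ 2) → store(buf, val + 6, 3*t - 7)[val] + 3*val < 3*lim - 17) ∧ ((¬(k + val ≥ -4 → val ≤ 2)) → buf[val] + 3*t < 3*lim - 5)
Answer: WP = ((k + val ≥ -4 → val ≤ 2) → store(buf, val + 6, 3*t - 7)[val] + 3*val < 3*lim - 17) ∧ ((¬(k + val ≥ -4 → val ≤ 2)) → buf[val] + 3*t < 3*lim - 5)


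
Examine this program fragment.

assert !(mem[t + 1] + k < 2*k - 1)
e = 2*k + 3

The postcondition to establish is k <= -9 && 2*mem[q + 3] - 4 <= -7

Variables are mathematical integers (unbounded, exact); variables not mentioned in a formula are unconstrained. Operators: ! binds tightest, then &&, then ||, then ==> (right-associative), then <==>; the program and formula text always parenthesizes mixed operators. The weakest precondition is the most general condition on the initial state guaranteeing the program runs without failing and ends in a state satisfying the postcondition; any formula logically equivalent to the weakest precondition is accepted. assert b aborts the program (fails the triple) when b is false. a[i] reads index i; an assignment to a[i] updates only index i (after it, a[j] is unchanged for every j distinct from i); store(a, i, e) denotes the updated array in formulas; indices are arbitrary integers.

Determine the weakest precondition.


Working backward. After the program, the postcondition k <= -9 && 2*mem[q + 3] - 4 <= -7 must hold; in canonical form it is k <= -9 && 2*mem[q + 3] <= -3.
Before e := 2*k + 3: k <= -9 && 2*mem[q + 3] <= -3
Before assert !(mem[t + 1] + k < 2*k - 1): (!(mem[t + 1] < k - 1)) && k <= -9 && 2*mem[q + 3] <= -3
Answer: WP = (!(mem[t + 1] < k - 1)) && k <= -9 && 2*mem[q + 3] <= -3


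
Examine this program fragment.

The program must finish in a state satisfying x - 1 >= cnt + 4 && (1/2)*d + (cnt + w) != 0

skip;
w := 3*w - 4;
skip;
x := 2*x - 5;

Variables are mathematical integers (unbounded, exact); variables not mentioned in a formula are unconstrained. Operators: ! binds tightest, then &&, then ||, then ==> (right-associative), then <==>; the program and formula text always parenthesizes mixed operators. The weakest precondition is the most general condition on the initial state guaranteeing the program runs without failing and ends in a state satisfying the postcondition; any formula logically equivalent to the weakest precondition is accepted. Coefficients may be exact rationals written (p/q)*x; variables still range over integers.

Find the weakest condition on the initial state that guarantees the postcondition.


Working backward. After the program, the postcondition x - 1 >= cnt + 4 && (1/2)*d + (cnt + w) != 0 must hold; in canonical form it is x >= cnt + 5 && cnt + (1/2)*d + w != 0.
Before x := 2*x - 5: 2*x >= cnt + 10 && cnt + (1/2)*d + w != 0
Before skip: 2*x >= cnt + 10 && cnt + (1/2)*d + w != 0
Before w := 3*w - 4: 2*x >= cnt + 10 && cnt + (1/2)*d + 3*w != 4
Before skip: 2*x >= cnt + 10 && cnt + (1/2)*d + 3*w != 4
Answer: WP = 2*x >= cnt + 10 && cnt + (1/2)*d + 3*w != 4


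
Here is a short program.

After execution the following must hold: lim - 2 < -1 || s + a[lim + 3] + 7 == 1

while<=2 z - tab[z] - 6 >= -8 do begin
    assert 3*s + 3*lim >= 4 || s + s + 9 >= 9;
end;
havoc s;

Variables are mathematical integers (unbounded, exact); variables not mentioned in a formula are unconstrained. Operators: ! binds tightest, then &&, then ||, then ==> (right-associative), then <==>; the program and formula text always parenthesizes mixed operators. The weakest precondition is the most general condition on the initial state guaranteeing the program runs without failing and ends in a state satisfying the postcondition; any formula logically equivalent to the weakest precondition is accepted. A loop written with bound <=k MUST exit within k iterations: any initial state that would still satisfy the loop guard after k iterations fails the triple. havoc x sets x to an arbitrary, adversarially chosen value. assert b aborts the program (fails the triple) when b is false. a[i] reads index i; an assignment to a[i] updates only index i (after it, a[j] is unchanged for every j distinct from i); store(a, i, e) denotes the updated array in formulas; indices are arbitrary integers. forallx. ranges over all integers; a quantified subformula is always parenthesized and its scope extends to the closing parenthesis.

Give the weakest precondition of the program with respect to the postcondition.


Working backward. After the program, the postcondition lim - 2 < -1 || s + a[lim + 3] + 7 == 1 must hold; in canonical form it is lim < 1 || a[lim + 3] + s == -6.
Before havoc s: forall s_1. (lim < 1 || a[lim + 3] + s_1 == -6)
Before the loop (bound <=2), unroll the exhaustion recursion (WP_0 = exit-now case; WP_j = one more guarded iteration, up to j = 2):
  WP_0: (!(z >= tab[z] - 2)) && (forall s_1. (lim < 1 || a[lim + 3] + s_1 == -6))
  WP_1: (z >= tab[z] - 2 ==> ((3*lim + 3*s >= 4 || 2*s >= 0) && (!(z >= tab[z] - 2)) && (forall s_1. (lim < 1 || a[lim + 3] + s_1 == -6)))) && ((!(z >= tab[z] - 2)) ==> (forall s_1. (lim < 1 || a[lim + 3] + s_1 == -6)))
  WP_2: (z >= tab[z] - 2 ==> ((3*lim + 3*s >= 4 || 2*s >= 0) && (z >= tab[z] - 2 ==> ((3*lim + 3*s >= 4 || 2*s >= 0) && (!(z >= tab[z] - 2)) && (forall s_1. (lim < 1 || a[lim + 3] + s_1 == -6)))) && ((!(z >= tab[z] - 2)) ==> (forall s_1. (lim < 1 || a[lim + 3] + s_1 == -6))))) && ((!(z >= tab[z] - 2)) ==> (forall s_1. (lim < 1 || a[lim + 3] + s_1 == -6)))
So before the loop: (z >= tab[z] - 2 ==> ((3*lim + 3*s >= 4 || 2*s >= 0) && (z >= tab[z] - 2 ==> ((3*lim + 3*s >= 4 || 2*s >= 0) && (!(z >= tab[z] - 2)) && (forall s_1. (lim < 1 || a[lim + 3] + s_1 == -6)))) && ((!(z >= tab[z] - 2)) ==> (forall s_1. (lim < 1 || a[lim + 3] + s_1 == -6))))) && ((!(z >= tab[z] - 2)) ==> (forall s_1. (lim < 1 || a[lim + 3] + s_1 == -6)))
Answer: WP = (z >= tab[z] - 2 ==> ((3*lim + 3*s >= 4 || 2*s >= 0) && (z >= tab[z] - 2 ==> ((3*lim + 3*s >= 4 || 2*s >= 0) && (!(z >= tab[z] - 2)) && (forall s_1. (lim < 1 || a[lim + 3] + s_1 == -6)))) && ((!(z >= tab[z] - 2)) ==> (forall s_1. (lim < 1 || a[lim + 3] + s_1 == -6))))) && ((!(z >= tab[z] - 2)) ==> (forall s_1. (lim < 1 || a[lim + 3] + s_1 == -6)))


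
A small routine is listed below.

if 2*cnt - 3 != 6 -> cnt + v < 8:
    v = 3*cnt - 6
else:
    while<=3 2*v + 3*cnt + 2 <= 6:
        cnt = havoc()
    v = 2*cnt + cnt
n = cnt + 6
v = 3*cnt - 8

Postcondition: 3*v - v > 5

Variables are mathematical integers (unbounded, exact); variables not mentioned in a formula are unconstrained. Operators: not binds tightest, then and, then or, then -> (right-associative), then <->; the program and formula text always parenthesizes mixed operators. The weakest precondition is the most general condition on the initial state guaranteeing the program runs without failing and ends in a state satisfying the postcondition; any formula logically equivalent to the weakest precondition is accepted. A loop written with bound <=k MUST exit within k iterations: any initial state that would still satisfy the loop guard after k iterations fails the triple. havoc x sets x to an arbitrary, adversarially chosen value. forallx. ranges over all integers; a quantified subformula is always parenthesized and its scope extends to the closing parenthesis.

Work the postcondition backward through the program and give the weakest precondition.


Working backward. After the program, the postcondition 3*v - v > 5 must hold; in canonical form it is 2*v > 5.
Before v := 3*cnt - 8: 6*cnt > 21
Before n := cnt + 6: 6*cnt > 21
Then branch requires 6*cnt > 21; else branch requires (3*cnt + 2*v <= 4 -> (forall cnt_3. ((3*cnt_3 + 2*v <= 4 -> (forall cnt_2. ((3*cnt_2 + 2*v <= 4 -> (forall cnt_1. ((not (3*cnt_1 + 2*v <= 4)) and 6*cnt_1 > 21))) and ((not (3*cnt_2 + 2*v <= 4)) -> 6*cnt_2 > 21)))) and ((not (3*cnt_3 + 2*v <= 4)) -> 6*cnt_3 > 21)))) and ((not (3*cnt + 2*v <= 4)) -> 6*cnt > 21).
Before the if: ((2*cnt != 9 -> cnt + v < 8) -> 6*cnt > 21) and ((not (2*cnt != 9 -> cnt + v < 8)) -> ((3*cnt + 2*v <= 4 -> (forall cnt_3. ((3*cnt_3 + 2*v <= 4 -> (forall cnt_2. ((3*cnt_2 + 2*v <= 4 -> (forall cnt_1. ((not (3*cnt_1 + 2*v <= 4)) and 6*cnt_1 > 21))) and ((not (3*cnt_2 + 2*v <= 4)) -> 6*cnt_2 > 21)))) and ((not (3*cnt_3 + 2*v <= 4)) -> 6*cnt_3 > 21)))) and ((not (3*cnt + 2*v <= 4)) -> 6*cnt > 21)))
Answer: WP = ((2*cnt != 9 -> cnt + v < 8) -> 6*cnt > 21) and ((not (2*cnt != 9 -> cnt + v < 8)) -> ((3*cnt + 2*v <= 4 -> (forall cnt_3. ((3*cnt_3 + 2*v <= 4 -> (forall cnt_2. ((3*cnt_2 + 2*v <= 4 -> (forall cnt_1. ((not (3*cnt_1 + 2*v <= 4)) and 6*cnt_1 > 21))) and ((not (3*cnt_2 + 2*v <= 4)) -> 6*cnt_2 > 21)))) and ((not (3*cnt_3 + 2*v <= 4)) -> 6*cnt_3 > 21)))) and ((not (3*cnt + 2*v <= 4)) -> 6*cnt > 21)))


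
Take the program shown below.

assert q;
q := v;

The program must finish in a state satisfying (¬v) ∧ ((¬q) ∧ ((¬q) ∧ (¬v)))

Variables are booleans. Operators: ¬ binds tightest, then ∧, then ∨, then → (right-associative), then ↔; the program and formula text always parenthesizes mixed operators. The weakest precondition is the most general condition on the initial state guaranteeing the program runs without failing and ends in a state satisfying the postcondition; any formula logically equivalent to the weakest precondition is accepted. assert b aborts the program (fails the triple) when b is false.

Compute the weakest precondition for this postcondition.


Working backward. After the program, the postcondition (¬v) ∧ ((¬q) ∧ ((¬q) ∧ (¬v))) must hold; in canonical form it is (¬v) ∧ (¬q).
Before q := v: ¬v
Before assert q: q ∧ (¬v)
Answer: WP = q ∧ (¬v)


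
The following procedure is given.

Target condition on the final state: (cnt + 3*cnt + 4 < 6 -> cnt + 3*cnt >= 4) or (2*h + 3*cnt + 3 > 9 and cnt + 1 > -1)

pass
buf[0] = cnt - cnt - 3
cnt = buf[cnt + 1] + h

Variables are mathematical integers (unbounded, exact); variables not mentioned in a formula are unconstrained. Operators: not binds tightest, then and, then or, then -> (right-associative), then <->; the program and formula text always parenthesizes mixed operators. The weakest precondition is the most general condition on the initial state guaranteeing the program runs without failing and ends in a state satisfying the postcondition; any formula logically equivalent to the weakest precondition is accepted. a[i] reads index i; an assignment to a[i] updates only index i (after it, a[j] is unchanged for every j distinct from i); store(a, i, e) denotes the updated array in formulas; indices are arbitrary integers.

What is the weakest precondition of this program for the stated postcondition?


Working backward. After the program, the postcondition (cnt + 3*cnt + 4 < 6 -> cnt + 3*cnt >= 4) or (2*h + 3*cnt + 3 > 9 and cnt + 1 > -1) must hold; in canonical form it is (4*cnt < 2 -> 4*cnt >= 4) or (3*cnt + 2*h > 6 and cnt > -2).
Before cnt := buf[cnt + 1] + h: (4*buf[cnt + 1] + 4*h < 2 -> 4*buf[cnt + 1] + 4*h >= 4) or (3*buf[cnt + 1] + 5*h > 6 and buf[cnt + 1] + h > -2)
Before buf[0] := cnt - cnt - 3: (4*store(buf, 0, -3)[cnt + 1] + 4*h < 2 -> 4*store(buf, 0, -3)[cnt + 1] + 4*h >= 4) or (3*store(buf, 0, -3)[cnt + 1] + 5*h > 6 and store(buf, 0, -3)[cnt + 1] + h > -2)
Before skip: (4*store(buf, 0, -3)[cnt + 1] + 4*h < 2 -> 4*store(buf, 0, -3)[cnt + 1] + 4*h >= 4) or (3*store(buf, 0, -3)[cnt + 1] + 5*h > 6 and store(buf, 0, -3)[cnt + 1] + h > -2)
Answer: WP = (4*store(buf, 0, -3)[cnt + 1] + 4*h < 2 -> 4*store(buf, 0, -3)[cnt + 1] + 4*h >= 4) or (3*store(buf, 0, -3)[cnt + 1] + 5*h > 6 and store(buf, 0, -3)[cnt + 1] + h > -2)


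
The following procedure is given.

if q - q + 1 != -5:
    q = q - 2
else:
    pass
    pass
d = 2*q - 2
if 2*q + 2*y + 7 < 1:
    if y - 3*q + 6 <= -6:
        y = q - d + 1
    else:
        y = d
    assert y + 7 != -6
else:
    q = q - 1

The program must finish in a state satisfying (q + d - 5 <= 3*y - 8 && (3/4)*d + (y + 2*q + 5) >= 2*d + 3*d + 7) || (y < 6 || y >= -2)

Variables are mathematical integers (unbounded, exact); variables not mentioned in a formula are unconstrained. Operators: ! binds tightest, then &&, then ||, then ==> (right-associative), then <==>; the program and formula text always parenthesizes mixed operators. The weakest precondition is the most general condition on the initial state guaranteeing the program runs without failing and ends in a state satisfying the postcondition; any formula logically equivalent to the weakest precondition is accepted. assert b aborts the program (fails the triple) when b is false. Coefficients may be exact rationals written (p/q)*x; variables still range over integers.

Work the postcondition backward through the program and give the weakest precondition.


Working backward. After the program, the postcondition (q + d - 5 <= 3*y - 8 && (3/4)*d + (y + 2*q + 5) >= 2*d + 3*d + 7) || (y < 6 || y >= -2) must hold; in canonical form it is (d + q <= 3*y - 3 && 2*q + y >= (17/4)*d + 2) || y < 6 || y >= -2.
Then branch requires (y <= 3*q - 12 ==> (q != d - 14 && ((4*d <= 2*q && 3*q >= (21/4)*d + 1) || q < d + 5 || q >= d - 3))) && ((!(y <= 3*q - 12)) ==> (d != -13 && ((q <= 2*d - 3 && 2*q >= (13/4)*d + 2) || d < 6 || d >= -2))); else branch requires (d + q <= 3*y - 2 && 2*q + y >= (17/4)*d + 4) || y < 6 || y >= -2.
Before the if: (2*q + 2*y < -6 ==> ((y <= 3*q - 12 ==> (q != d - 14 && ((4*d <= 2*q && 3*q >= (21/4)*d + 1) || q < d + 5 || q >= d - 3))) && ((!(y <= 3*q - 12)) ==> (d != -13 && ((q <= 2*d - 3 && 2*q >= (13/4)*d + 2) || d < 6 || d >= -2))))) && ((!(2*q + 2*y < -6)) ==> ((d + q <= 3*y - 2 && 2*q + y >= (17/4)*d + 4) || y < 6 || y >= -2))
Before d := 2*q - 2: (2*q + 2*y < -6 ==> ((y <= 3*q - 12 ==> (q != 16 && ((6*q <= 8 && (15/2)*q <= 19/2) || q > -3 || q <= 5))) && ((!(y <= 3*q - 12)) ==> (2*q != -11 && ((3*q >= 7 && (9/2)*q <= 9/2) || 2*q < 8 || 2*q >= 0))))) && ((!(2*q + 2*y < -6)) ==> ((3*q <= 3*y && y >= (13/2)*q - 9/2) || y < 6 || y >= -2))
Then branch requires (2*q + 2*y < -2 ==> ((y <= 3*q - 18 ==> (q != 18 && ((6*q <= 20 && (15/2)*q <= 49/2) || q > -1 || q <= 7))) && ((!(y <= 3*q - 18)) ==> (2*q != -7 && ((3*q >= 13 && (9/2)*q <= 27/2) || 2*q < 12 || 2*q >= 4))))) && ((!(2*q + 2*y < -2)) ==> ((3*q <= 3*y + 6 && y >= (13/2)*q - 35/2) || y < 6 || y >= -2)); else branch requires (2*q + 2*y < -6 ==> ((y <= 3*q - 12 ==> (q != 16 && ((6*q <= 8 && (15/2)*q <= 19/2) || q > -3 || q <= 5))) && ((!(y <= 3*q - 12)) ==> (2*q != -11 && ((3*q >= 7 && (9/2)*q <= 9/2) || 2*q < 8 || 2*q >= 0))))) && ((!(2*q + 2*y < -6)) ==> ((3*q <= 3*y && y >= (13/2)*q - 9/2) || y < 6 || y >= -2)).
Before the if: (2*q + 2*y < -2 ==> ((y <= 3*q - 18 ==> (q != 18 && ((6*q <= 20 && (15/2)*q <= 49/2) || q > -1 || q <= 7))) && ((!(y <= 3*q - 18)) ==> (2*q != -7 && ((3*q >= 13 && (9/2)*q <= 27/2) || 2*q < 12 || 2*q >= 4))))) && ((!(2*q + 2*y < -2)) ==> ((3*q <= 3*y + 6 && y >= (13/2)*q - 35/2) || y < 6 || y >= -2))
Answer: WP = (2*q + 2*y < -2 ==> ((y <= 3*q - 18 ==> (q != 18 && ((6*q <= 20 && (15/2)*q <= 49/2) || q > -1 || q <= 7))) && ((!(y <= 3*q - 18)) ==> (2*q != -7 && ((3*q >= 13 && (9/2)*q <= 27/2) || 2*q < 12 || 2*q >= 4))))) && ((!(2*q + 2*y < -2)) ==> ((3*q <= 3*y + 6 && y >= (13/2)*q - 35/2) || y < 6 || y >= -2))


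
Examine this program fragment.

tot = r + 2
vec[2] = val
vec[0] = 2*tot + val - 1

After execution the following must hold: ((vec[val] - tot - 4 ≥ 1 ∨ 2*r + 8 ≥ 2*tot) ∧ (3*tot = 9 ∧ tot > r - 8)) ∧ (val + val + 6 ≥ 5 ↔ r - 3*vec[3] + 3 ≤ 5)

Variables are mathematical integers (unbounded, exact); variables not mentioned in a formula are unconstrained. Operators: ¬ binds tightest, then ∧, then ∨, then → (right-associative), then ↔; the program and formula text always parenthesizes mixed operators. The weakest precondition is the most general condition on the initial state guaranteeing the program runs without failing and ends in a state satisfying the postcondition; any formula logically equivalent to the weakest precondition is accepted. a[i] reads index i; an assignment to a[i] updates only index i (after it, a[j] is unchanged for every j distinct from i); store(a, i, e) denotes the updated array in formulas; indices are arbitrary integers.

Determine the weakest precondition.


Working backward. After the program, the postcondition ((vec[val] - tot - 4 ≥ 1 ∨ 2*r + 8 ≥ 2*tot) ∧ (3*tot = 9 ∧ tot > r - 8)) ∧ (val + val + 6 ≥ 5 ↔ r - 3*vec[3] + 3 ≤ 5) must hold; in canonical form it is (vec[val] ≥ tot + 5 ∨ 2*r ≥ 2*tot - 8) ∧ 3*tot = 9 ∧ tot > r - 8 ∧ (2*val ≥ -1 ↔ r ≤ 3*vec[3] + 2).
Before vec[0] := 2*tot + val - 1: (store(vec, 0, 2*tot + val - 1)[val] ≥ tot + 5 ∨ 2*r ≥ 2*tot - 8) ∧ 3*tot = 9 ∧ tot > r - 8 ∧ (2*val ≥ -1 ↔ r ≤ 3*vec[3] + 2)
Before vec[2] := val: (store(store(vec, 2, val), 0, 2*tot + val - 1)[val] ≥ tot + 5 ∨ 2*r ≥ 2*tot - 8) ∧ 3*tot = 9 ∧ tot > r - 8 ∧ (2*val ≥ -1 ↔ r ≤ 3*vec[3] + 2)
Before tot := r + 2: 3*r = 3 ∧ (2*val ≥ -1 ↔ r ≤ 3*vec[3] + 2)
Answer: WP = 3*r = 3 ∧ (2*val ≥ -1 ↔ r ≤ 3*vec[3] + 2)


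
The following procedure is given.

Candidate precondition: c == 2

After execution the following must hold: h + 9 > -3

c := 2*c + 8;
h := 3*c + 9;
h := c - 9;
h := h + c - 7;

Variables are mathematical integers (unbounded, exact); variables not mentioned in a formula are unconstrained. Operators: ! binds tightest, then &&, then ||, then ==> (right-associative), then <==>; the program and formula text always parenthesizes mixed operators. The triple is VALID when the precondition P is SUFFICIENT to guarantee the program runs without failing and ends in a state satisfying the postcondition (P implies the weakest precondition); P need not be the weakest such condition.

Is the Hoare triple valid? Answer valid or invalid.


Working backward. After the program, the postcondition h + 9 > -3 must hold; in canonical form it is h > -12.
Before h := h + c - 7: c + h > -5
Before h := c - 9: 2*c > 4
Before h := 3*c + 9: 2*c > 4
Before c := 2*c + 8: 4*c > -12
The weakest precondition is 4*c > -12.
Check whether c == 2 implies it.
Every state satisfying the precondition satisfies the weakest precondition: the implication holds.
Answer: valid


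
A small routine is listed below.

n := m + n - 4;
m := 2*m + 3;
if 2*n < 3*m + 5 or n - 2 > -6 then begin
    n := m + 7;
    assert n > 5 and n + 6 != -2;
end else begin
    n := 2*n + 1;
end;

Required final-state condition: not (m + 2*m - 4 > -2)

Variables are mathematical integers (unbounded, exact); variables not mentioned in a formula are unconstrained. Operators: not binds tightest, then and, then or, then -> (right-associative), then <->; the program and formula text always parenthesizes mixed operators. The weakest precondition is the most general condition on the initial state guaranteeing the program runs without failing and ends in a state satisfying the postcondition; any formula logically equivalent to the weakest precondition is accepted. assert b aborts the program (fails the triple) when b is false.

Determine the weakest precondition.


Working backward. After the program, the postcondition not (m + 2*m - 4 > -2) must hold; in canonical form it is not (3*m > 2).
Then branch requires m > -2 and m != -15 and (not (3*m > 2)); else branch requires not (3*m > 2).
Before the if: ((2*n < 3*m + 5 or n > -4) -> (m > -2 and m != -15 and (not (3*m > 2)))) and ((not (2*n < 3*m + 5 or n > -4)) -> (not (3*m > 2)))
Before m := 2*m + 3: ((2*n < 6*m + 14 or n > -4) -> (2*m > -5 and 2*m != -18 and (not (6*m > -7)))) and ((not (2*n < 6*m + 14 or n > -4)) -> (not (6*m > -7)))
Before n := m + n - 4: ((2*n < 4*m + 22 or m + n > 0) -> (2*m > -5 and 2*m != -18 and (not (6*m > -7)))) and ((not (2*n < 4*m + 22 or m + n > 0)) -> (not (6*m > -7)))
Answer: WP = ((2*n < 4*m + 22 or m + n > 0) -> (2*m > -5 and 2*m != -18 and (not (6*m > -7)))) and ((not (2*n < 4*m + 22 or m + n > 0)) -> (not (6*m > -7)))


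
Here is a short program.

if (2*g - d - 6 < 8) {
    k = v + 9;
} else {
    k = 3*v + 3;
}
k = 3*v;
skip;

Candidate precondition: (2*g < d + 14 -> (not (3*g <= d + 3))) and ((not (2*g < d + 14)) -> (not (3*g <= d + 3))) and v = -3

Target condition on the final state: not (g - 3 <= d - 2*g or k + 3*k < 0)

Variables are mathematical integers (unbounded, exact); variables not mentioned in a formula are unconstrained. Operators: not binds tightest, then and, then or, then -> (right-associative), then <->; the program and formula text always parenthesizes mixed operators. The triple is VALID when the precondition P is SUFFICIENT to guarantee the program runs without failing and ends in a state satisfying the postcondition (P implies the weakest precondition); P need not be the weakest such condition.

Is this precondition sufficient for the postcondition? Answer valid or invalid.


Working backward. After the program, the postcondition not (g - 3 <= d - 2*g or k + 3*k < 0) must hold; in canonical form it is not (3*g <= d + 3 or 4*k < 0).
Before skip: not (3*g <= d + 3 or 4*k < 0)
Before k := 3*v: not (3*g <= d + 3 or 12*v < 0)
Then branch requires not (3*g <= d + 3 or 12*v < 0); else branch requires not (3*g <= d + 3 or 12*v < 0).
Before the if: (2*g < d + 14 -> (not (3*g <= d + 3 or 12*v < 0))) and ((not (2*g < d + 14)) -> (not (3*g <= d + 3 or 12*v < 0)))
The weakest precondition is (2*g < d + 14 -> (not (3*g <= d + 3 or 12*v < 0))) and ((not (2*g < d + 14)) -> (not (3*g <= d + 3 or 12*v < 0))).
Check whether (2*g < d + 14 -> (not (3*g <= d + 3))) and ((not (2*g < d + 14)) -> (not (3*g <= d + 3))) and v = -3 implies it.
Countermodel: at the initial state d = 2, g = 2, v = -3, the precondition holds but the weakest precondition fails.
Answer: invalid


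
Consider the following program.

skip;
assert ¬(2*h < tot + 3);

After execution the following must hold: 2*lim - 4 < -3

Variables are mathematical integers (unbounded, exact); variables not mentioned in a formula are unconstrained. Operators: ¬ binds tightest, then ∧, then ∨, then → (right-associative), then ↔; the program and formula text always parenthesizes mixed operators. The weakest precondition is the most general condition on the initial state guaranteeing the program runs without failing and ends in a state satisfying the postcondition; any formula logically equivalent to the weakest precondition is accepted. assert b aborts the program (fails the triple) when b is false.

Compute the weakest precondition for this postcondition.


Working backward. After the program, the postcondition 2*lim - 4 < -3 must hold; in canonical form it is 2*lim < 1.
Before assert ¬(2*h < tot + 3): (¬(2*h < tot + 3)) ∧ 2*lim < 1
Before skip: (¬(2*h < tot + 3)) ∧ 2*lim < 1
Answer: WP = (¬(2*h < tot + 3)) ∧ 2*lim < 1


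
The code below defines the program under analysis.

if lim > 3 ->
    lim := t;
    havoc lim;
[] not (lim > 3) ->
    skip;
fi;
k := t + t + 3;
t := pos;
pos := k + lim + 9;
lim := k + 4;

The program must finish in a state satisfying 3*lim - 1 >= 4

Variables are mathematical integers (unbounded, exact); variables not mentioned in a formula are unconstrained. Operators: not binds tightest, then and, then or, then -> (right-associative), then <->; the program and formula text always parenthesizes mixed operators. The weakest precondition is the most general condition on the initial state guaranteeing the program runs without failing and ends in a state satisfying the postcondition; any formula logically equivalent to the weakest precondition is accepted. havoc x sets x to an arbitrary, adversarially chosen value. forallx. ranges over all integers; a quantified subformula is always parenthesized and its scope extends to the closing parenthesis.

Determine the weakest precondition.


Working backward. After the program, the postcondition 3*lim - 1 >= 4 must hold; in canonical form it is 3*lim >= 5.
Before lim := k + 4: 3*k >= -7
Before pos := k + lim + 9: 3*k >= -7
Before t := pos: 3*k >= -7
Before k := t + t + 3: 6*t >= -16
Then branch requires 6*t >= -16; else branch requires 6*t >= -16.
Before the if: (lim > 3 -> 6*t >= -16) and ((not (lim > 3)) -> 6*t >= -16)
Answer: WP = (lim > 3 -> 6*t >= -16) and ((not (lim > 3)) -> 6*t >= -16)


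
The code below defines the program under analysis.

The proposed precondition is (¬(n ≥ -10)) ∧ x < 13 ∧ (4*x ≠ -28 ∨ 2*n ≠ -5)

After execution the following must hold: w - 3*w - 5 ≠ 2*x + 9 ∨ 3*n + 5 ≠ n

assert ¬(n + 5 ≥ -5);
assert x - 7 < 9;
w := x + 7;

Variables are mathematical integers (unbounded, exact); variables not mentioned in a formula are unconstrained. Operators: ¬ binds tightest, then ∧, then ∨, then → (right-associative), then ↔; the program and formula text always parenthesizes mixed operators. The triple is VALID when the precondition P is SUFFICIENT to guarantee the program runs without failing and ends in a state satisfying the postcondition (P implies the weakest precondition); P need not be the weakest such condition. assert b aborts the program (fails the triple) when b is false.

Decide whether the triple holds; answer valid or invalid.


Working backward. After the program, the postcondition w - 3*w - 5 ≠ 2*x + 9 ∨ 3*n + 5 ≠ n must hold; in canonical form it is 2*w + 2*x ≠ -14 ∨ 2*n ≠ -5.
Before w := x + 7: 4*x ≠ -28 ∨ 2*n ≠ -5
Before assert x - 7 < 9: x < 16 ∧ (4*x ≠ -28 ∨ 2*n ≠ -5)
Before assert ¬(n + 5 ≥ -5): (¬(n ≥ -10)) ∧ x < 16 ∧ (4*x ≠ -28 ∨ 2*n ≠ -5)
The weakest precondition is (¬(n ≥ -10)) ∧ x < 16 ∧ (4*x ≠ -28 ∨ 2*n ≠ -5).
Check whether (¬(n ≥ -10)) ∧ x < 13 ∧ (4*x ≠ -28 ∨ 2*n ≠ -5) implies it.
Every state satisfying the precondition satisfies the weakest precondition: the implication holds.
Answer: valid


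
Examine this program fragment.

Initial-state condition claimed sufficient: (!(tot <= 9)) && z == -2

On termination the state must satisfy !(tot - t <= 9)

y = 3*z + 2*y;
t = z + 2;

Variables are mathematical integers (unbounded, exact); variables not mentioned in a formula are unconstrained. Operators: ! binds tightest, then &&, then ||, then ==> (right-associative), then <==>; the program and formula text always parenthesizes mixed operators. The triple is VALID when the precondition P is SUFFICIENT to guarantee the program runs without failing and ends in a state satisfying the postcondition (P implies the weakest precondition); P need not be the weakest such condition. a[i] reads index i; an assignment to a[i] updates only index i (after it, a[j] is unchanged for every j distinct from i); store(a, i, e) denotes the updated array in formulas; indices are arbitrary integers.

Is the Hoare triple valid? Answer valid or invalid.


Working backward. After the program, the postcondition !(tot - t <= 9) must hold; in canonical form it is !(tot <= t + 9).
Before t := z + 2: !(tot <= z + 11)
Before y := 3*z + 2*y: !(tot <= z + 11)
The weakest precondition is !(tot <= z + 11).
Check whether (!(tot <= 9)) && z == -2 implies it.
Every state satisfying the precondition satisfies the weakest precondition: the implication holds.
Answer: valid


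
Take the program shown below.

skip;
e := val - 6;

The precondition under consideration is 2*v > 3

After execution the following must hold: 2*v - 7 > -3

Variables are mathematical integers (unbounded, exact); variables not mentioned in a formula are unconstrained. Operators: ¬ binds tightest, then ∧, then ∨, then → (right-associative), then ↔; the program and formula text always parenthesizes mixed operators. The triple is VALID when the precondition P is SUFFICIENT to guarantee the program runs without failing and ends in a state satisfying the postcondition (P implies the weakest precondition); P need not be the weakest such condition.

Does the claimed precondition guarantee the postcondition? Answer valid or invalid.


Working backward. After the program, the postcondition 2*v - 7 > -3 must hold; in canonical form it is 2*v > 4.
Before e := val - 6: 2*v > 4
Before skip: 2*v > 4
The weakest precondition is 2*v > 4.
Check whether 2*v > 3 implies it.
Countermodel: at the initial state v = 2, the precondition holds but the weakest precondition fails.
Answer: invalid


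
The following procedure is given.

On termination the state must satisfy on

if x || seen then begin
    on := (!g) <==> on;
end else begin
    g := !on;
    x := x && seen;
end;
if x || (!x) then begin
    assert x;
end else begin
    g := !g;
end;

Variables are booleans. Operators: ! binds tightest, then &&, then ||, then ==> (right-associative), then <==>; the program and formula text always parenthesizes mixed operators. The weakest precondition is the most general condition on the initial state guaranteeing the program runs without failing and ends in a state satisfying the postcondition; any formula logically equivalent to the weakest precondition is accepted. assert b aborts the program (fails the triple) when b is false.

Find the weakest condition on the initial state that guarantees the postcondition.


Working backward. After the program, on must hold.
Then branch requires x && on; else branch requires on.
Before the if: x && on
Then branch requires x && ((!g) <==> on); else branch requires x && seen && on.
Before the if: ((x || seen) ==> (x && ((!g) <==> on))) && ((!(x || seen)) ==> (x && seen && on))
Answer: WP = ((x || seen) ==> (x && ((!g) <==> on))) && ((!(x || seen)) ==> (x && seen && on))


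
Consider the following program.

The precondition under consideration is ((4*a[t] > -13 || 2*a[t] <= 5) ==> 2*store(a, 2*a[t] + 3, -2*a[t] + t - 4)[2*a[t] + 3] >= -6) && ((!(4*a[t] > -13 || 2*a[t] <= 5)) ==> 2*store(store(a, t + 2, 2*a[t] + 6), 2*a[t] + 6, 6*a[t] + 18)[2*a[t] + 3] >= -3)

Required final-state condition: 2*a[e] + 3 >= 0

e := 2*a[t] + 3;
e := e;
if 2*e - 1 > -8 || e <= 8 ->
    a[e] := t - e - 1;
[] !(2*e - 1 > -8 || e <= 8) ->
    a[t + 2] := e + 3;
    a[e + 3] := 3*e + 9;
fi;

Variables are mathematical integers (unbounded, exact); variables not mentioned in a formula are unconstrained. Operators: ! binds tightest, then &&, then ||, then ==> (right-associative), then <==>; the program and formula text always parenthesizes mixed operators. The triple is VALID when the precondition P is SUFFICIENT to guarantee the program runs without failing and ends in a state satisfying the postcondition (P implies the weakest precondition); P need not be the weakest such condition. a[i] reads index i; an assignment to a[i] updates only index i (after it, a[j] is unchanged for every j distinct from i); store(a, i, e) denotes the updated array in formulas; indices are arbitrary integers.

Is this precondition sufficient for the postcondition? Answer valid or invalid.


Working backward. After the program, the postcondition 2*a[e] + 3 >= 0 must hold; in canonical form it is 2*a[e] >= -3.
Then branch requires 2*store(a, e, -e + t - 1)[e] >= -3; else branch requires 2*store(store(a, t + 2, e + 3), e + 3, 3*e + 9)[e] >= -3.
Before the if: ((2*e > -7 || e <= 8) ==> 2*store(a, e, -e + t - 1)[e] >= -3) && ((!(2*e > -7 || e <= 8)) ==> 2*store(store(a, t + 2, e + 3), e + 3, 3*e + 9)[e] >= -3)
Before e := e: ((2*e > -7 || e <= 8) ==> 2*store(a, e, -e + t - 1)[e] >= -3) && ((!(2*e > -7 || e <= 8)) ==> 2*store(store(a, t + 2, e + 3), e + 3, 3*e + 9)[e] >= -3)
Before e := 2*a[t] + 3: ((4*a[t] > -13 || 2*a[t] <= 5) ==> 2*store(a, 2*a[t] + 3, -2*a[t] + t - 4)[2*a[t] + 3] >= -3) && ((!(4*a[t] > -13 || 2*a[t] <= 5)) ==> 2*store(store(a, t + 2, 2*a[t] + 6), 2*a[t] + 6, 6*a[t] + 18)[2*a[t] + 3] >= -3)
The weakest precondition is ((4*a[t] > -13 || 2*a[t] <= 5) ==> 2*store(a, 2*a[t] + 3, -2*a[t] + t - 4)[2*a[t] + 3] >= -3) && ((!(4*a[t] > -13 || 2*a[t] <= 5)) ==> 2*store(store(a, t + 2, 2*a[t] + 6), 2*a[t] + 6, 6*a[t] + 18)[2*a[t] + 3] >= -3).
Check whether ((4*a[t] > -13 || 2*a[t] <= 5) ==> 2*store(a, 2*a[t] + 3, -2*a[t] + t - 4)[2*a[t] + 3] >= -6) && ((!(4*a[t] > -13 || 2*a[t] <= 5)) ==> 2*store(store(a, t + 2, 2*a[t] + 6), 2*a[t] + 6, 6*a[t] + 18)[2*a[t] + 3] >= -3) implies it.
Countermodel: at the initial state a = {[1] = 0, [3] = 4, [6] = 4, elsewhere 4}, t = 1, the precondition holds but the weakest precondition fails.
Answer: invalid


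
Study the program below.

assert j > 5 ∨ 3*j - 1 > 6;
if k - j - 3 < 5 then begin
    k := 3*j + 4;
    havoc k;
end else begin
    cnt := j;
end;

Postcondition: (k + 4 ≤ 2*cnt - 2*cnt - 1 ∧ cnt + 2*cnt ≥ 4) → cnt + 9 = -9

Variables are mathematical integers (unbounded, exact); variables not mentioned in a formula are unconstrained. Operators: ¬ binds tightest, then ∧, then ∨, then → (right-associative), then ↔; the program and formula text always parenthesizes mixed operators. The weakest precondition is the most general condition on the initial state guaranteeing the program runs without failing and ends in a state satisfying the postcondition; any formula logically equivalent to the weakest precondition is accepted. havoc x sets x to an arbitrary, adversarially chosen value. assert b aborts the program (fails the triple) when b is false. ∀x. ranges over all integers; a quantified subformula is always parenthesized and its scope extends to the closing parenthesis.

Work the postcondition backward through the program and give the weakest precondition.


Working backward. After the program, the postcondition (k + 4 ≤ 2*cnt - 2*cnt - 1 ∧ cnt + 2*cnt ≥ 4) → cnt + 9 = -9 must hold; in canonical form it is (k ≤ -5 ∧ 3*cnt ≥ 4) → cnt = -18.
Then branch requires ∀k_1. ((k_1 ≤ -5 ∧ 3*cnt ≥ 4) → cnt = -18); else branch requires (k ≤ -5 ∧ 3*j ≥ 4) → j = -18.
Before the if: (k < j + 8 → (∀k_1. ((k_1 ≤ -5 ∧ 3*cnt ≥ 4) → cnt = -18))) ∧ ((¬(k < j + 8)) → ((k ≤ -5 ∧ 3*j ≥ 4) → j = -18))
Before assert j > 5 ∨ 3*j - 1 > 6: (j > 5 ∨ 3*j > 7) ∧ (k < j + 8 → (∀k_1. ((k_1 ≤ -5 ∧ 3*cnt ≥ 4) → cnt = -18))) ∧ ((¬(k < j + 8)) → ((k ≤ -5 ∧ 3*j ≥ 4) → j = -18))
Answer: WP = (j > 5 ∨ 3*j > 7) ∧ (k < j + 8 → (∀k_1. ((k_1 ≤ -5 ∧ 3*cnt ≥ 4) → cnt = -18))) ∧ ((¬(k < j + 8)) → ((k ≤ -5 ∧ 3*j ≥ 4) → j = -18))
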